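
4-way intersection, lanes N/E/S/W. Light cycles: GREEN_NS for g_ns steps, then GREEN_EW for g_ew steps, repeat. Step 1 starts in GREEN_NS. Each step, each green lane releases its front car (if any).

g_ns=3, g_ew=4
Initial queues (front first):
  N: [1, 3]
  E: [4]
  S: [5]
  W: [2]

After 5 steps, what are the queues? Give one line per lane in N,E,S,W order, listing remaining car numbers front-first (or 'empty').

Step 1 [NS]: N:car1-GO,E:wait,S:car5-GO,W:wait | queues: N=1 E=1 S=0 W=1
Step 2 [NS]: N:car3-GO,E:wait,S:empty,W:wait | queues: N=0 E=1 S=0 W=1
Step 3 [NS]: N:empty,E:wait,S:empty,W:wait | queues: N=0 E=1 S=0 W=1
Step 4 [EW]: N:wait,E:car4-GO,S:wait,W:car2-GO | queues: N=0 E=0 S=0 W=0

N: empty
E: empty
S: empty
W: empty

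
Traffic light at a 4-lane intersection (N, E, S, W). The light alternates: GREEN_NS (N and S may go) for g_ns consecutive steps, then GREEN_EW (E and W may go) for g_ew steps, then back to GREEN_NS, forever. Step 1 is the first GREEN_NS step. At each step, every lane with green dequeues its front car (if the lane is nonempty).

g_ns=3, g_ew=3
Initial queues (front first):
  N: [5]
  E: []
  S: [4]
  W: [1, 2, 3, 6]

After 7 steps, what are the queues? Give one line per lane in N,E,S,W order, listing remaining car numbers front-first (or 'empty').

Step 1 [NS]: N:car5-GO,E:wait,S:car4-GO,W:wait | queues: N=0 E=0 S=0 W=4
Step 2 [NS]: N:empty,E:wait,S:empty,W:wait | queues: N=0 E=0 S=0 W=4
Step 3 [NS]: N:empty,E:wait,S:empty,W:wait | queues: N=0 E=0 S=0 W=4
Step 4 [EW]: N:wait,E:empty,S:wait,W:car1-GO | queues: N=0 E=0 S=0 W=3
Step 5 [EW]: N:wait,E:empty,S:wait,W:car2-GO | queues: N=0 E=0 S=0 W=2
Step 6 [EW]: N:wait,E:empty,S:wait,W:car3-GO | queues: N=0 E=0 S=0 W=1
Step 7 [NS]: N:empty,E:wait,S:empty,W:wait | queues: N=0 E=0 S=0 W=1

N: empty
E: empty
S: empty
W: 6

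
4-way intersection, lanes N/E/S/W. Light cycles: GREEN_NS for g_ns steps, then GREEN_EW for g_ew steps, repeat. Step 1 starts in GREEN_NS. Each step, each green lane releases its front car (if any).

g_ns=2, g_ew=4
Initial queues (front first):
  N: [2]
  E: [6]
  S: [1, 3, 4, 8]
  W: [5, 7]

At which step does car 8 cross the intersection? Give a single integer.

Step 1 [NS]: N:car2-GO,E:wait,S:car1-GO,W:wait | queues: N=0 E=1 S=3 W=2
Step 2 [NS]: N:empty,E:wait,S:car3-GO,W:wait | queues: N=0 E=1 S=2 W=2
Step 3 [EW]: N:wait,E:car6-GO,S:wait,W:car5-GO | queues: N=0 E=0 S=2 W=1
Step 4 [EW]: N:wait,E:empty,S:wait,W:car7-GO | queues: N=0 E=0 S=2 W=0
Step 5 [EW]: N:wait,E:empty,S:wait,W:empty | queues: N=0 E=0 S=2 W=0
Step 6 [EW]: N:wait,E:empty,S:wait,W:empty | queues: N=0 E=0 S=2 W=0
Step 7 [NS]: N:empty,E:wait,S:car4-GO,W:wait | queues: N=0 E=0 S=1 W=0
Step 8 [NS]: N:empty,E:wait,S:car8-GO,W:wait | queues: N=0 E=0 S=0 W=0
Car 8 crosses at step 8

8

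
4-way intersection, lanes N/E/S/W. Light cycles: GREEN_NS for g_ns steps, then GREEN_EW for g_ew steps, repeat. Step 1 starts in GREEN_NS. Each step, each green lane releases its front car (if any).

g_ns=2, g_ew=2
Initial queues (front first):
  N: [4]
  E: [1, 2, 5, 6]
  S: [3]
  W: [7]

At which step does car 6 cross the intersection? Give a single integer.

Step 1 [NS]: N:car4-GO,E:wait,S:car3-GO,W:wait | queues: N=0 E=4 S=0 W=1
Step 2 [NS]: N:empty,E:wait,S:empty,W:wait | queues: N=0 E=4 S=0 W=1
Step 3 [EW]: N:wait,E:car1-GO,S:wait,W:car7-GO | queues: N=0 E=3 S=0 W=0
Step 4 [EW]: N:wait,E:car2-GO,S:wait,W:empty | queues: N=0 E=2 S=0 W=0
Step 5 [NS]: N:empty,E:wait,S:empty,W:wait | queues: N=0 E=2 S=0 W=0
Step 6 [NS]: N:empty,E:wait,S:empty,W:wait | queues: N=0 E=2 S=0 W=0
Step 7 [EW]: N:wait,E:car5-GO,S:wait,W:empty | queues: N=0 E=1 S=0 W=0
Step 8 [EW]: N:wait,E:car6-GO,S:wait,W:empty | queues: N=0 E=0 S=0 W=0
Car 6 crosses at step 8

8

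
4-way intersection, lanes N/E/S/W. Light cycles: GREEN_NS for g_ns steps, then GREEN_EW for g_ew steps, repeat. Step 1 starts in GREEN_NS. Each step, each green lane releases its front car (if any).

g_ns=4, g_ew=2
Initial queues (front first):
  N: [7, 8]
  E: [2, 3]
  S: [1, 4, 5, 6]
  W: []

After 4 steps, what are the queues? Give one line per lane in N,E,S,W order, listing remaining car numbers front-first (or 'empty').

Step 1 [NS]: N:car7-GO,E:wait,S:car1-GO,W:wait | queues: N=1 E=2 S=3 W=0
Step 2 [NS]: N:car8-GO,E:wait,S:car4-GO,W:wait | queues: N=0 E=2 S=2 W=0
Step 3 [NS]: N:empty,E:wait,S:car5-GO,W:wait | queues: N=0 E=2 S=1 W=0
Step 4 [NS]: N:empty,E:wait,S:car6-GO,W:wait | queues: N=0 E=2 S=0 W=0

N: empty
E: 2 3
S: empty
W: empty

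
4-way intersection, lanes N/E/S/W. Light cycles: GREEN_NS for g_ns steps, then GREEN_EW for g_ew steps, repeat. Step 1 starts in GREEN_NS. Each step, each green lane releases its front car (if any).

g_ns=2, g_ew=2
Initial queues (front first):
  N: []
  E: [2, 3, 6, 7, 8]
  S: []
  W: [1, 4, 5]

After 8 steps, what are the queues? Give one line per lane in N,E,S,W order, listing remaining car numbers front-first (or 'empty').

Step 1 [NS]: N:empty,E:wait,S:empty,W:wait | queues: N=0 E=5 S=0 W=3
Step 2 [NS]: N:empty,E:wait,S:empty,W:wait | queues: N=0 E=5 S=0 W=3
Step 3 [EW]: N:wait,E:car2-GO,S:wait,W:car1-GO | queues: N=0 E=4 S=0 W=2
Step 4 [EW]: N:wait,E:car3-GO,S:wait,W:car4-GO | queues: N=0 E=3 S=0 W=1
Step 5 [NS]: N:empty,E:wait,S:empty,W:wait | queues: N=0 E=3 S=0 W=1
Step 6 [NS]: N:empty,E:wait,S:empty,W:wait | queues: N=0 E=3 S=0 W=1
Step 7 [EW]: N:wait,E:car6-GO,S:wait,W:car5-GO | queues: N=0 E=2 S=0 W=0
Step 8 [EW]: N:wait,E:car7-GO,S:wait,W:empty | queues: N=0 E=1 S=0 W=0

N: empty
E: 8
S: empty
W: empty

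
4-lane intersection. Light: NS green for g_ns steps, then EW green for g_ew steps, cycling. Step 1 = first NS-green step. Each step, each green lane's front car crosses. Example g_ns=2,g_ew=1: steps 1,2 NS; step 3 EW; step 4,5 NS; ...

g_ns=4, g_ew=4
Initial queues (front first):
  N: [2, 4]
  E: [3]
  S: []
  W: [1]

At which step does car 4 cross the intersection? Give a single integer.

Step 1 [NS]: N:car2-GO,E:wait,S:empty,W:wait | queues: N=1 E=1 S=0 W=1
Step 2 [NS]: N:car4-GO,E:wait,S:empty,W:wait | queues: N=0 E=1 S=0 W=1
Step 3 [NS]: N:empty,E:wait,S:empty,W:wait | queues: N=0 E=1 S=0 W=1
Step 4 [NS]: N:empty,E:wait,S:empty,W:wait | queues: N=0 E=1 S=0 W=1
Step 5 [EW]: N:wait,E:car3-GO,S:wait,W:car1-GO | queues: N=0 E=0 S=0 W=0
Car 4 crosses at step 2

2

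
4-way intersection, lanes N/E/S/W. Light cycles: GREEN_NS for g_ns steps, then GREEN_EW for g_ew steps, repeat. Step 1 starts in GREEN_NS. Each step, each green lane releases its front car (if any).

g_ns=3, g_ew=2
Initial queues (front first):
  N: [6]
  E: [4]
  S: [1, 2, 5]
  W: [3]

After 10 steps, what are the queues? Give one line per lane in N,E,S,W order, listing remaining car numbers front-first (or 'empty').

Step 1 [NS]: N:car6-GO,E:wait,S:car1-GO,W:wait | queues: N=0 E=1 S=2 W=1
Step 2 [NS]: N:empty,E:wait,S:car2-GO,W:wait | queues: N=0 E=1 S=1 W=1
Step 3 [NS]: N:empty,E:wait,S:car5-GO,W:wait | queues: N=0 E=1 S=0 W=1
Step 4 [EW]: N:wait,E:car4-GO,S:wait,W:car3-GO | queues: N=0 E=0 S=0 W=0

N: empty
E: empty
S: empty
W: empty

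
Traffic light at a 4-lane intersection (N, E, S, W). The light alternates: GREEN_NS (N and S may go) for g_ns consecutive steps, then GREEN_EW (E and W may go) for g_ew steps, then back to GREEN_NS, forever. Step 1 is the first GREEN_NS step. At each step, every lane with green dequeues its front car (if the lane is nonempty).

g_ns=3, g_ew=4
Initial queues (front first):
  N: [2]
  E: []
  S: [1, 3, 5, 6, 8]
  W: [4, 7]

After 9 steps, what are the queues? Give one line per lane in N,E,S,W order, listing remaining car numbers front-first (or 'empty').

Step 1 [NS]: N:car2-GO,E:wait,S:car1-GO,W:wait | queues: N=0 E=0 S=4 W=2
Step 2 [NS]: N:empty,E:wait,S:car3-GO,W:wait | queues: N=0 E=0 S=3 W=2
Step 3 [NS]: N:empty,E:wait,S:car5-GO,W:wait | queues: N=0 E=0 S=2 W=2
Step 4 [EW]: N:wait,E:empty,S:wait,W:car4-GO | queues: N=0 E=0 S=2 W=1
Step 5 [EW]: N:wait,E:empty,S:wait,W:car7-GO | queues: N=0 E=0 S=2 W=0
Step 6 [EW]: N:wait,E:empty,S:wait,W:empty | queues: N=0 E=0 S=2 W=0
Step 7 [EW]: N:wait,E:empty,S:wait,W:empty | queues: N=0 E=0 S=2 W=0
Step 8 [NS]: N:empty,E:wait,S:car6-GO,W:wait | queues: N=0 E=0 S=1 W=0
Step 9 [NS]: N:empty,E:wait,S:car8-GO,W:wait | queues: N=0 E=0 S=0 W=0

N: empty
E: empty
S: empty
W: empty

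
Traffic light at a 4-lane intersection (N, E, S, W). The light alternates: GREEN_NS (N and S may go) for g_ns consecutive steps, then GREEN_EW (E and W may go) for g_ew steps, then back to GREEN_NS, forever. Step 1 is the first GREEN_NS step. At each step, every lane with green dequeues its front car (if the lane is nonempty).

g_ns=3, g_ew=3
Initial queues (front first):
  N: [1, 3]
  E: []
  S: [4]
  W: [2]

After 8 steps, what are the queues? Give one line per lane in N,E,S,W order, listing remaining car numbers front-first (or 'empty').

Step 1 [NS]: N:car1-GO,E:wait,S:car4-GO,W:wait | queues: N=1 E=0 S=0 W=1
Step 2 [NS]: N:car3-GO,E:wait,S:empty,W:wait | queues: N=0 E=0 S=0 W=1
Step 3 [NS]: N:empty,E:wait,S:empty,W:wait | queues: N=0 E=0 S=0 W=1
Step 4 [EW]: N:wait,E:empty,S:wait,W:car2-GO | queues: N=0 E=0 S=0 W=0

N: empty
E: empty
S: empty
W: empty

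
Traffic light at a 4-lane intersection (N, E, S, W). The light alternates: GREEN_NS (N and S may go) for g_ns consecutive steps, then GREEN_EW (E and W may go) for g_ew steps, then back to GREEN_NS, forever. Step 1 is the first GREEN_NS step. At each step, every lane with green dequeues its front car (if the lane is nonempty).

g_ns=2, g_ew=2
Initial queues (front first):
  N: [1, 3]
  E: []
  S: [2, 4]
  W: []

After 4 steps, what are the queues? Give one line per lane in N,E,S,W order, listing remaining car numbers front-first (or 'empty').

Step 1 [NS]: N:car1-GO,E:wait,S:car2-GO,W:wait | queues: N=1 E=0 S=1 W=0
Step 2 [NS]: N:car3-GO,E:wait,S:car4-GO,W:wait | queues: N=0 E=0 S=0 W=0

N: empty
E: empty
S: empty
W: empty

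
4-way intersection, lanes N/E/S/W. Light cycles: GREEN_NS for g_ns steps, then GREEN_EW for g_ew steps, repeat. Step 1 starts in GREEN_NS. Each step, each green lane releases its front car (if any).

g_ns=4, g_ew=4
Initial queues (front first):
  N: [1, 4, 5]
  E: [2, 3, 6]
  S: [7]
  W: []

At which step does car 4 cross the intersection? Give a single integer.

Step 1 [NS]: N:car1-GO,E:wait,S:car7-GO,W:wait | queues: N=2 E=3 S=0 W=0
Step 2 [NS]: N:car4-GO,E:wait,S:empty,W:wait | queues: N=1 E=3 S=0 W=0
Step 3 [NS]: N:car5-GO,E:wait,S:empty,W:wait | queues: N=0 E=3 S=0 W=0
Step 4 [NS]: N:empty,E:wait,S:empty,W:wait | queues: N=0 E=3 S=0 W=0
Step 5 [EW]: N:wait,E:car2-GO,S:wait,W:empty | queues: N=0 E=2 S=0 W=0
Step 6 [EW]: N:wait,E:car3-GO,S:wait,W:empty | queues: N=0 E=1 S=0 W=0
Step 7 [EW]: N:wait,E:car6-GO,S:wait,W:empty | queues: N=0 E=0 S=0 W=0
Car 4 crosses at step 2

2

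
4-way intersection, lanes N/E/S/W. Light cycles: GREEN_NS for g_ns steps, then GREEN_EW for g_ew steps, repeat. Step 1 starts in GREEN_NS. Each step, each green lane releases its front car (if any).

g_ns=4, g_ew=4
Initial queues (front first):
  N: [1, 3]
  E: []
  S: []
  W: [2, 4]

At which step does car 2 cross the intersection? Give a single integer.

Step 1 [NS]: N:car1-GO,E:wait,S:empty,W:wait | queues: N=1 E=0 S=0 W=2
Step 2 [NS]: N:car3-GO,E:wait,S:empty,W:wait | queues: N=0 E=0 S=0 W=2
Step 3 [NS]: N:empty,E:wait,S:empty,W:wait | queues: N=0 E=0 S=0 W=2
Step 4 [NS]: N:empty,E:wait,S:empty,W:wait | queues: N=0 E=0 S=0 W=2
Step 5 [EW]: N:wait,E:empty,S:wait,W:car2-GO | queues: N=0 E=0 S=0 W=1
Step 6 [EW]: N:wait,E:empty,S:wait,W:car4-GO | queues: N=0 E=0 S=0 W=0
Car 2 crosses at step 5

5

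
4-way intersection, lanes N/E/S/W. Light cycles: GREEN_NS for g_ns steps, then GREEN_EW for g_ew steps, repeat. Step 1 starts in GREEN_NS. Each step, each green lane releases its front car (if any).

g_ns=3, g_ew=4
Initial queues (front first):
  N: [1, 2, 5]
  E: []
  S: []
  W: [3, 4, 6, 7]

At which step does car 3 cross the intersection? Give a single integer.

Step 1 [NS]: N:car1-GO,E:wait,S:empty,W:wait | queues: N=2 E=0 S=0 W=4
Step 2 [NS]: N:car2-GO,E:wait,S:empty,W:wait | queues: N=1 E=0 S=0 W=4
Step 3 [NS]: N:car5-GO,E:wait,S:empty,W:wait | queues: N=0 E=0 S=0 W=4
Step 4 [EW]: N:wait,E:empty,S:wait,W:car3-GO | queues: N=0 E=0 S=0 W=3
Step 5 [EW]: N:wait,E:empty,S:wait,W:car4-GO | queues: N=0 E=0 S=0 W=2
Step 6 [EW]: N:wait,E:empty,S:wait,W:car6-GO | queues: N=0 E=0 S=0 W=1
Step 7 [EW]: N:wait,E:empty,S:wait,W:car7-GO | queues: N=0 E=0 S=0 W=0
Car 3 crosses at step 4

4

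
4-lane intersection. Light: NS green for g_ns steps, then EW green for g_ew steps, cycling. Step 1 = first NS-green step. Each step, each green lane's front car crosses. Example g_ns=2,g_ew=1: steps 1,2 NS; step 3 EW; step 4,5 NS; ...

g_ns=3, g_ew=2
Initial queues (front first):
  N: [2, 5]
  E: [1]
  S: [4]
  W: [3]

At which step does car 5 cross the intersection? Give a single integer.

Step 1 [NS]: N:car2-GO,E:wait,S:car4-GO,W:wait | queues: N=1 E=1 S=0 W=1
Step 2 [NS]: N:car5-GO,E:wait,S:empty,W:wait | queues: N=0 E=1 S=0 W=1
Step 3 [NS]: N:empty,E:wait,S:empty,W:wait | queues: N=0 E=1 S=0 W=1
Step 4 [EW]: N:wait,E:car1-GO,S:wait,W:car3-GO | queues: N=0 E=0 S=0 W=0
Car 5 crosses at step 2

2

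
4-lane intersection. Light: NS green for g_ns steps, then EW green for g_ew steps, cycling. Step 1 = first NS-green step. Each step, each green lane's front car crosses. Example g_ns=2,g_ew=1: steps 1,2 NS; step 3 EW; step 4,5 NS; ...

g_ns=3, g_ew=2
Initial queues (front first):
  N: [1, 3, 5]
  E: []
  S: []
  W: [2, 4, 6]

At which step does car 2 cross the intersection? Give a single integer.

Step 1 [NS]: N:car1-GO,E:wait,S:empty,W:wait | queues: N=2 E=0 S=0 W=3
Step 2 [NS]: N:car3-GO,E:wait,S:empty,W:wait | queues: N=1 E=0 S=0 W=3
Step 3 [NS]: N:car5-GO,E:wait,S:empty,W:wait | queues: N=0 E=0 S=0 W=3
Step 4 [EW]: N:wait,E:empty,S:wait,W:car2-GO | queues: N=0 E=0 S=0 W=2
Step 5 [EW]: N:wait,E:empty,S:wait,W:car4-GO | queues: N=0 E=0 S=0 W=1
Step 6 [NS]: N:empty,E:wait,S:empty,W:wait | queues: N=0 E=0 S=0 W=1
Step 7 [NS]: N:empty,E:wait,S:empty,W:wait | queues: N=0 E=0 S=0 W=1
Step 8 [NS]: N:empty,E:wait,S:empty,W:wait | queues: N=0 E=0 S=0 W=1
Step 9 [EW]: N:wait,E:empty,S:wait,W:car6-GO | queues: N=0 E=0 S=0 W=0
Car 2 crosses at step 4

4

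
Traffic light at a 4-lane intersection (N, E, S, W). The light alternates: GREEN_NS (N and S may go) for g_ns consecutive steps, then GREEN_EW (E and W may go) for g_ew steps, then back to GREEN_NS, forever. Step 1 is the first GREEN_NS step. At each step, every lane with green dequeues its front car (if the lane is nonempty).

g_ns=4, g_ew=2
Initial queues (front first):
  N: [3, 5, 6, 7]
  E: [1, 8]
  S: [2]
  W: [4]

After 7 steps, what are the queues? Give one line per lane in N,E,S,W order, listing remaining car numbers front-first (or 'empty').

Step 1 [NS]: N:car3-GO,E:wait,S:car2-GO,W:wait | queues: N=3 E=2 S=0 W=1
Step 2 [NS]: N:car5-GO,E:wait,S:empty,W:wait | queues: N=2 E=2 S=0 W=1
Step 3 [NS]: N:car6-GO,E:wait,S:empty,W:wait | queues: N=1 E=2 S=0 W=1
Step 4 [NS]: N:car7-GO,E:wait,S:empty,W:wait | queues: N=0 E=2 S=0 W=1
Step 5 [EW]: N:wait,E:car1-GO,S:wait,W:car4-GO | queues: N=0 E=1 S=0 W=0
Step 6 [EW]: N:wait,E:car8-GO,S:wait,W:empty | queues: N=0 E=0 S=0 W=0

N: empty
E: empty
S: empty
W: empty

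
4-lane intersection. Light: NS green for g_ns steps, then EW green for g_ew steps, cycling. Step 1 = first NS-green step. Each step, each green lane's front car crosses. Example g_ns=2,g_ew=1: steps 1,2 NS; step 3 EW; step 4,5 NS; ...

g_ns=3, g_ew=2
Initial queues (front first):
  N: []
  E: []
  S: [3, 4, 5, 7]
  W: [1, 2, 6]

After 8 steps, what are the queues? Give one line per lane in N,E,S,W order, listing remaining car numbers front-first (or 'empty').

Step 1 [NS]: N:empty,E:wait,S:car3-GO,W:wait | queues: N=0 E=0 S=3 W=3
Step 2 [NS]: N:empty,E:wait,S:car4-GO,W:wait | queues: N=0 E=0 S=2 W=3
Step 3 [NS]: N:empty,E:wait,S:car5-GO,W:wait | queues: N=0 E=0 S=1 W=3
Step 4 [EW]: N:wait,E:empty,S:wait,W:car1-GO | queues: N=0 E=0 S=1 W=2
Step 5 [EW]: N:wait,E:empty,S:wait,W:car2-GO | queues: N=0 E=0 S=1 W=1
Step 6 [NS]: N:empty,E:wait,S:car7-GO,W:wait | queues: N=0 E=0 S=0 W=1
Step 7 [NS]: N:empty,E:wait,S:empty,W:wait | queues: N=0 E=0 S=0 W=1
Step 8 [NS]: N:empty,E:wait,S:empty,W:wait | queues: N=0 E=0 S=0 W=1

N: empty
E: empty
S: empty
W: 6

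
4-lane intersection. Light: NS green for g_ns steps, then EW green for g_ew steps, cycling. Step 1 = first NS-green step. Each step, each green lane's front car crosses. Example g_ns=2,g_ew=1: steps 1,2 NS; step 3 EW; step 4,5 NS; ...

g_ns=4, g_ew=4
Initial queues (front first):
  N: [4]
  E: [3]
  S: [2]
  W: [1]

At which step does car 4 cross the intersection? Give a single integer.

Step 1 [NS]: N:car4-GO,E:wait,S:car2-GO,W:wait | queues: N=0 E=1 S=0 W=1
Step 2 [NS]: N:empty,E:wait,S:empty,W:wait | queues: N=0 E=1 S=0 W=1
Step 3 [NS]: N:empty,E:wait,S:empty,W:wait | queues: N=0 E=1 S=0 W=1
Step 4 [NS]: N:empty,E:wait,S:empty,W:wait | queues: N=0 E=1 S=0 W=1
Step 5 [EW]: N:wait,E:car3-GO,S:wait,W:car1-GO | queues: N=0 E=0 S=0 W=0
Car 4 crosses at step 1

1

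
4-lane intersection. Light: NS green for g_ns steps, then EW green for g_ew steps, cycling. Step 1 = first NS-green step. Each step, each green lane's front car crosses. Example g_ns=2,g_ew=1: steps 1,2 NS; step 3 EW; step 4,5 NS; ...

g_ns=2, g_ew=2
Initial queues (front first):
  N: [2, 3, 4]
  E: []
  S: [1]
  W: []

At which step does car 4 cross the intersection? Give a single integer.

Step 1 [NS]: N:car2-GO,E:wait,S:car1-GO,W:wait | queues: N=2 E=0 S=0 W=0
Step 2 [NS]: N:car3-GO,E:wait,S:empty,W:wait | queues: N=1 E=0 S=0 W=0
Step 3 [EW]: N:wait,E:empty,S:wait,W:empty | queues: N=1 E=0 S=0 W=0
Step 4 [EW]: N:wait,E:empty,S:wait,W:empty | queues: N=1 E=0 S=0 W=0
Step 5 [NS]: N:car4-GO,E:wait,S:empty,W:wait | queues: N=0 E=0 S=0 W=0
Car 4 crosses at step 5

5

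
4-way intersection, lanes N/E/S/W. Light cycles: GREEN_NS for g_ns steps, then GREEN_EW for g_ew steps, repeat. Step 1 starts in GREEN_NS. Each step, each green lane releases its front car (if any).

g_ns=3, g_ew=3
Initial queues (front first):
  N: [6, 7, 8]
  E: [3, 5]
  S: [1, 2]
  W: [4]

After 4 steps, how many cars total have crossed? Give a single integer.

Answer: 7

Derivation:
Step 1 [NS]: N:car6-GO,E:wait,S:car1-GO,W:wait | queues: N=2 E=2 S=1 W=1
Step 2 [NS]: N:car7-GO,E:wait,S:car2-GO,W:wait | queues: N=1 E=2 S=0 W=1
Step 3 [NS]: N:car8-GO,E:wait,S:empty,W:wait | queues: N=0 E=2 S=0 W=1
Step 4 [EW]: N:wait,E:car3-GO,S:wait,W:car4-GO | queues: N=0 E=1 S=0 W=0
Cars crossed by step 4: 7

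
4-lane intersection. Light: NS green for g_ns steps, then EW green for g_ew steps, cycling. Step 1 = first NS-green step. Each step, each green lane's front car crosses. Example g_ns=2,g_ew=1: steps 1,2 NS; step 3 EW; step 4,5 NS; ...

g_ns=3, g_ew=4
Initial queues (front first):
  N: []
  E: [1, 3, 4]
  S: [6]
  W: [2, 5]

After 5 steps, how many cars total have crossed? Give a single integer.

Answer: 5

Derivation:
Step 1 [NS]: N:empty,E:wait,S:car6-GO,W:wait | queues: N=0 E=3 S=0 W=2
Step 2 [NS]: N:empty,E:wait,S:empty,W:wait | queues: N=0 E=3 S=0 W=2
Step 3 [NS]: N:empty,E:wait,S:empty,W:wait | queues: N=0 E=3 S=0 W=2
Step 4 [EW]: N:wait,E:car1-GO,S:wait,W:car2-GO | queues: N=0 E=2 S=0 W=1
Step 5 [EW]: N:wait,E:car3-GO,S:wait,W:car5-GO | queues: N=0 E=1 S=0 W=0
Cars crossed by step 5: 5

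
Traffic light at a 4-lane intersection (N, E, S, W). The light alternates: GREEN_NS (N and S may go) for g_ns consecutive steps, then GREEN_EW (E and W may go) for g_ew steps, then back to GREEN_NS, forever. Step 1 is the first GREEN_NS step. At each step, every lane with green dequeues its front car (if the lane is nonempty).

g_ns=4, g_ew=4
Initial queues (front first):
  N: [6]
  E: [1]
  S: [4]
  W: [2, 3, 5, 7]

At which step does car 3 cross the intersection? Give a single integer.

Step 1 [NS]: N:car6-GO,E:wait,S:car4-GO,W:wait | queues: N=0 E=1 S=0 W=4
Step 2 [NS]: N:empty,E:wait,S:empty,W:wait | queues: N=0 E=1 S=0 W=4
Step 3 [NS]: N:empty,E:wait,S:empty,W:wait | queues: N=0 E=1 S=0 W=4
Step 4 [NS]: N:empty,E:wait,S:empty,W:wait | queues: N=0 E=1 S=0 W=4
Step 5 [EW]: N:wait,E:car1-GO,S:wait,W:car2-GO | queues: N=0 E=0 S=0 W=3
Step 6 [EW]: N:wait,E:empty,S:wait,W:car3-GO | queues: N=0 E=0 S=0 W=2
Step 7 [EW]: N:wait,E:empty,S:wait,W:car5-GO | queues: N=0 E=0 S=0 W=1
Step 8 [EW]: N:wait,E:empty,S:wait,W:car7-GO | queues: N=0 E=0 S=0 W=0
Car 3 crosses at step 6

6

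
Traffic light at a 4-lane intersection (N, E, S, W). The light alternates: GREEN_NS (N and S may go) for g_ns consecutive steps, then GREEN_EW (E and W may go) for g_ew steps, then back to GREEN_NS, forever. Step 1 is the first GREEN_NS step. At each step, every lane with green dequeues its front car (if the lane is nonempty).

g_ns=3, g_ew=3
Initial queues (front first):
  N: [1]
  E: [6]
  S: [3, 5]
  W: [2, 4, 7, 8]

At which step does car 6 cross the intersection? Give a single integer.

Step 1 [NS]: N:car1-GO,E:wait,S:car3-GO,W:wait | queues: N=0 E=1 S=1 W=4
Step 2 [NS]: N:empty,E:wait,S:car5-GO,W:wait | queues: N=0 E=1 S=0 W=4
Step 3 [NS]: N:empty,E:wait,S:empty,W:wait | queues: N=0 E=1 S=0 W=4
Step 4 [EW]: N:wait,E:car6-GO,S:wait,W:car2-GO | queues: N=0 E=0 S=0 W=3
Step 5 [EW]: N:wait,E:empty,S:wait,W:car4-GO | queues: N=0 E=0 S=0 W=2
Step 6 [EW]: N:wait,E:empty,S:wait,W:car7-GO | queues: N=0 E=0 S=0 W=1
Step 7 [NS]: N:empty,E:wait,S:empty,W:wait | queues: N=0 E=0 S=0 W=1
Step 8 [NS]: N:empty,E:wait,S:empty,W:wait | queues: N=0 E=0 S=0 W=1
Step 9 [NS]: N:empty,E:wait,S:empty,W:wait | queues: N=0 E=0 S=0 W=1
Step 10 [EW]: N:wait,E:empty,S:wait,W:car8-GO | queues: N=0 E=0 S=0 W=0
Car 6 crosses at step 4

4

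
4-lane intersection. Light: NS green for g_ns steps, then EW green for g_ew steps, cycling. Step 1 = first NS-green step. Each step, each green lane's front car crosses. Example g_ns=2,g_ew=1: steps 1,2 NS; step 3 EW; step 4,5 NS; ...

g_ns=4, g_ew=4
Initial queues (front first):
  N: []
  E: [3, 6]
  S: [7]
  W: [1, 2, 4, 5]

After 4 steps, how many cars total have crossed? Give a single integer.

Step 1 [NS]: N:empty,E:wait,S:car7-GO,W:wait | queues: N=0 E=2 S=0 W=4
Step 2 [NS]: N:empty,E:wait,S:empty,W:wait | queues: N=0 E=2 S=0 W=4
Step 3 [NS]: N:empty,E:wait,S:empty,W:wait | queues: N=0 E=2 S=0 W=4
Step 4 [NS]: N:empty,E:wait,S:empty,W:wait | queues: N=0 E=2 S=0 W=4
Cars crossed by step 4: 1

Answer: 1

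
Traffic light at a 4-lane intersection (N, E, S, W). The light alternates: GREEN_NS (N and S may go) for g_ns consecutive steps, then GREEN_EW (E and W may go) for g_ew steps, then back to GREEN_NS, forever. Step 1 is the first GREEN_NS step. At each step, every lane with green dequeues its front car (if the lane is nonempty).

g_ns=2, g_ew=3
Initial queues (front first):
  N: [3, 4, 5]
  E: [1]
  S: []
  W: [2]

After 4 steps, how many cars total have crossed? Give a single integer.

Step 1 [NS]: N:car3-GO,E:wait,S:empty,W:wait | queues: N=2 E=1 S=0 W=1
Step 2 [NS]: N:car4-GO,E:wait,S:empty,W:wait | queues: N=1 E=1 S=0 W=1
Step 3 [EW]: N:wait,E:car1-GO,S:wait,W:car2-GO | queues: N=1 E=0 S=0 W=0
Step 4 [EW]: N:wait,E:empty,S:wait,W:empty | queues: N=1 E=0 S=0 W=0
Cars crossed by step 4: 4

Answer: 4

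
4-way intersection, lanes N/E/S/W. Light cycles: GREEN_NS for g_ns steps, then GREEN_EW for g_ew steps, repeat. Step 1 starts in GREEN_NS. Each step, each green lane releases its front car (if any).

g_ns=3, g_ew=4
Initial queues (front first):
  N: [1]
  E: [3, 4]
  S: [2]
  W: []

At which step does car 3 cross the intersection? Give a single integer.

Step 1 [NS]: N:car1-GO,E:wait,S:car2-GO,W:wait | queues: N=0 E=2 S=0 W=0
Step 2 [NS]: N:empty,E:wait,S:empty,W:wait | queues: N=0 E=2 S=0 W=0
Step 3 [NS]: N:empty,E:wait,S:empty,W:wait | queues: N=0 E=2 S=0 W=0
Step 4 [EW]: N:wait,E:car3-GO,S:wait,W:empty | queues: N=0 E=1 S=0 W=0
Step 5 [EW]: N:wait,E:car4-GO,S:wait,W:empty | queues: N=0 E=0 S=0 W=0
Car 3 crosses at step 4

4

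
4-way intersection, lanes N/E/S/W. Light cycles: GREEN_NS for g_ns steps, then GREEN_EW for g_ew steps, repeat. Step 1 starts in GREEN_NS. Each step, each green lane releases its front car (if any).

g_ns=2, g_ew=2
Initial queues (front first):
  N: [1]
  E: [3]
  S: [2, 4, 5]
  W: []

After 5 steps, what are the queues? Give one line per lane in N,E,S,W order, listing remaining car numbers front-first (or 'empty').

Step 1 [NS]: N:car1-GO,E:wait,S:car2-GO,W:wait | queues: N=0 E=1 S=2 W=0
Step 2 [NS]: N:empty,E:wait,S:car4-GO,W:wait | queues: N=0 E=1 S=1 W=0
Step 3 [EW]: N:wait,E:car3-GO,S:wait,W:empty | queues: N=0 E=0 S=1 W=0
Step 4 [EW]: N:wait,E:empty,S:wait,W:empty | queues: N=0 E=0 S=1 W=0
Step 5 [NS]: N:empty,E:wait,S:car5-GO,W:wait | queues: N=0 E=0 S=0 W=0

N: empty
E: empty
S: empty
W: empty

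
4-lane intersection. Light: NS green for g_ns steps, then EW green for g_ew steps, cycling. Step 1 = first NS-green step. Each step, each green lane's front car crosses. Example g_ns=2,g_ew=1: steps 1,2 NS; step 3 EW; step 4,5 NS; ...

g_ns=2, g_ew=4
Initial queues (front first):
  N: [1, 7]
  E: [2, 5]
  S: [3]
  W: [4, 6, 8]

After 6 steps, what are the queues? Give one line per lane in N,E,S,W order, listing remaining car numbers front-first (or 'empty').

Step 1 [NS]: N:car1-GO,E:wait,S:car3-GO,W:wait | queues: N=1 E=2 S=0 W=3
Step 2 [NS]: N:car7-GO,E:wait,S:empty,W:wait | queues: N=0 E=2 S=0 W=3
Step 3 [EW]: N:wait,E:car2-GO,S:wait,W:car4-GO | queues: N=0 E=1 S=0 W=2
Step 4 [EW]: N:wait,E:car5-GO,S:wait,W:car6-GO | queues: N=0 E=0 S=0 W=1
Step 5 [EW]: N:wait,E:empty,S:wait,W:car8-GO | queues: N=0 E=0 S=0 W=0

N: empty
E: empty
S: empty
W: empty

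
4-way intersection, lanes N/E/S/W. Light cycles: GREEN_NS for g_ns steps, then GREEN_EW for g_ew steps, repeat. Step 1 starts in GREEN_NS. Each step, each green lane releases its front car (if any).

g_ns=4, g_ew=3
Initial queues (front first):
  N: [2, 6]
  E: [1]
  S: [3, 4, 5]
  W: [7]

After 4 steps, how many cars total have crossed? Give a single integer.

Step 1 [NS]: N:car2-GO,E:wait,S:car3-GO,W:wait | queues: N=1 E=1 S=2 W=1
Step 2 [NS]: N:car6-GO,E:wait,S:car4-GO,W:wait | queues: N=0 E=1 S=1 W=1
Step 3 [NS]: N:empty,E:wait,S:car5-GO,W:wait | queues: N=0 E=1 S=0 W=1
Step 4 [NS]: N:empty,E:wait,S:empty,W:wait | queues: N=0 E=1 S=0 W=1
Cars crossed by step 4: 5

Answer: 5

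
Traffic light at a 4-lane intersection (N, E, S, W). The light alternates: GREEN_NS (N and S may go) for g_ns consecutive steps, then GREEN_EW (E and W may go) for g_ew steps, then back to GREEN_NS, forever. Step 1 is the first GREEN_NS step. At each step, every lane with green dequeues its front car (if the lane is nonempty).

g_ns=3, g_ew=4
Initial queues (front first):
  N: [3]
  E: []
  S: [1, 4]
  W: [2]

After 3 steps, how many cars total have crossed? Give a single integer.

Step 1 [NS]: N:car3-GO,E:wait,S:car1-GO,W:wait | queues: N=0 E=0 S=1 W=1
Step 2 [NS]: N:empty,E:wait,S:car4-GO,W:wait | queues: N=0 E=0 S=0 W=1
Step 3 [NS]: N:empty,E:wait,S:empty,W:wait | queues: N=0 E=0 S=0 W=1
Cars crossed by step 3: 3

Answer: 3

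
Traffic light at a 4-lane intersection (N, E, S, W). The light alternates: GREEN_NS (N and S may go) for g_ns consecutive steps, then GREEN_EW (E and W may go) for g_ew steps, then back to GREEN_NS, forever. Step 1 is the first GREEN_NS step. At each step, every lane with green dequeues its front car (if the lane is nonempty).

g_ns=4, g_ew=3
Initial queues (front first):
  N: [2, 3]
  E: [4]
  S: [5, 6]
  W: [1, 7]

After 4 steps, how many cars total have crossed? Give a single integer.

Answer: 4

Derivation:
Step 1 [NS]: N:car2-GO,E:wait,S:car5-GO,W:wait | queues: N=1 E=1 S=1 W=2
Step 2 [NS]: N:car3-GO,E:wait,S:car6-GO,W:wait | queues: N=0 E=1 S=0 W=2
Step 3 [NS]: N:empty,E:wait,S:empty,W:wait | queues: N=0 E=1 S=0 W=2
Step 4 [NS]: N:empty,E:wait,S:empty,W:wait | queues: N=0 E=1 S=0 W=2
Cars crossed by step 4: 4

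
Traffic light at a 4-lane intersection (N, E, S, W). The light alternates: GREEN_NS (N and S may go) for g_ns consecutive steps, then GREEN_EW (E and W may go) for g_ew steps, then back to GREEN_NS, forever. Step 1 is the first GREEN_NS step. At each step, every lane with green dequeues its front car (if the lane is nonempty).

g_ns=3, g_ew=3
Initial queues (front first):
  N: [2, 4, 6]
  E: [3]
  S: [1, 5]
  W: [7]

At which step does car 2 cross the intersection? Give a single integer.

Step 1 [NS]: N:car2-GO,E:wait,S:car1-GO,W:wait | queues: N=2 E=1 S=1 W=1
Step 2 [NS]: N:car4-GO,E:wait,S:car5-GO,W:wait | queues: N=1 E=1 S=0 W=1
Step 3 [NS]: N:car6-GO,E:wait,S:empty,W:wait | queues: N=0 E=1 S=0 W=1
Step 4 [EW]: N:wait,E:car3-GO,S:wait,W:car7-GO | queues: N=0 E=0 S=0 W=0
Car 2 crosses at step 1

1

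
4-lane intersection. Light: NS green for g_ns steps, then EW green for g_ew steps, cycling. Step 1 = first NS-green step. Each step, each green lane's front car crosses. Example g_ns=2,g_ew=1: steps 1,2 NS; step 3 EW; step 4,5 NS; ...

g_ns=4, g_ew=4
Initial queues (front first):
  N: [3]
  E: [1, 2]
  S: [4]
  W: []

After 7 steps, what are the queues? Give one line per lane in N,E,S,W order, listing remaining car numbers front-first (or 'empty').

Step 1 [NS]: N:car3-GO,E:wait,S:car4-GO,W:wait | queues: N=0 E=2 S=0 W=0
Step 2 [NS]: N:empty,E:wait,S:empty,W:wait | queues: N=0 E=2 S=0 W=0
Step 3 [NS]: N:empty,E:wait,S:empty,W:wait | queues: N=0 E=2 S=0 W=0
Step 4 [NS]: N:empty,E:wait,S:empty,W:wait | queues: N=0 E=2 S=0 W=0
Step 5 [EW]: N:wait,E:car1-GO,S:wait,W:empty | queues: N=0 E=1 S=0 W=0
Step 6 [EW]: N:wait,E:car2-GO,S:wait,W:empty | queues: N=0 E=0 S=0 W=0

N: empty
E: empty
S: empty
W: empty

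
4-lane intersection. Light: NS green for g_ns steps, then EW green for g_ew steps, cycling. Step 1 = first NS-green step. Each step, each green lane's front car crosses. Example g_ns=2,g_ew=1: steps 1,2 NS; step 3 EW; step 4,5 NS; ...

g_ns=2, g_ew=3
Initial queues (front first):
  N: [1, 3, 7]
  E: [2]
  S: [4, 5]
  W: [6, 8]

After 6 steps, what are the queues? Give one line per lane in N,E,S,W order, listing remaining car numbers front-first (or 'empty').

Step 1 [NS]: N:car1-GO,E:wait,S:car4-GO,W:wait | queues: N=2 E=1 S=1 W=2
Step 2 [NS]: N:car3-GO,E:wait,S:car5-GO,W:wait | queues: N=1 E=1 S=0 W=2
Step 3 [EW]: N:wait,E:car2-GO,S:wait,W:car6-GO | queues: N=1 E=0 S=0 W=1
Step 4 [EW]: N:wait,E:empty,S:wait,W:car8-GO | queues: N=1 E=0 S=0 W=0
Step 5 [EW]: N:wait,E:empty,S:wait,W:empty | queues: N=1 E=0 S=0 W=0
Step 6 [NS]: N:car7-GO,E:wait,S:empty,W:wait | queues: N=0 E=0 S=0 W=0

N: empty
E: empty
S: empty
W: empty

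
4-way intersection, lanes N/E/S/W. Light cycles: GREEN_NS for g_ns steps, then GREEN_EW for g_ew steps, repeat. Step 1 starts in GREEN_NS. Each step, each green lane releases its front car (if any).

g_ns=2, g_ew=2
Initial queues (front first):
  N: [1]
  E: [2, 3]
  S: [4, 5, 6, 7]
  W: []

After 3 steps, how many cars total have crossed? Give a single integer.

Step 1 [NS]: N:car1-GO,E:wait,S:car4-GO,W:wait | queues: N=0 E=2 S=3 W=0
Step 2 [NS]: N:empty,E:wait,S:car5-GO,W:wait | queues: N=0 E=2 S=2 W=0
Step 3 [EW]: N:wait,E:car2-GO,S:wait,W:empty | queues: N=0 E=1 S=2 W=0
Cars crossed by step 3: 4

Answer: 4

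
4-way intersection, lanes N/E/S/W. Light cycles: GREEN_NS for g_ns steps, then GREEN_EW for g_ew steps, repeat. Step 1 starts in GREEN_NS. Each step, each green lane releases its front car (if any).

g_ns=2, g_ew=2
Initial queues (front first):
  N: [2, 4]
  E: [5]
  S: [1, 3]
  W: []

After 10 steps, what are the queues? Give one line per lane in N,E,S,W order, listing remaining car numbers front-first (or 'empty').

Step 1 [NS]: N:car2-GO,E:wait,S:car1-GO,W:wait | queues: N=1 E=1 S=1 W=0
Step 2 [NS]: N:car4-GO,E:wait,S:car3-GO,W:wait | queues: N=0 E=1 S=0 W=0
Step 3 [EW]: N:wait,E:car5-GO,S:wait,W:empty | queues: N=0 E=0 S=0 W=0

N: empty
E: empty
S: empty
W: empty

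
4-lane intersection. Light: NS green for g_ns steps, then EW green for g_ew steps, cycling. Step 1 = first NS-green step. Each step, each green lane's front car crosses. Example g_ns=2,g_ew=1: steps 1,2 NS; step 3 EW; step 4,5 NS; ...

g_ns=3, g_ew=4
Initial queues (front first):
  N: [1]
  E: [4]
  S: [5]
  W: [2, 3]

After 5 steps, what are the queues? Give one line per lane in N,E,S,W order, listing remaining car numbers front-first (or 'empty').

Step 1 [NS]: N:car1-GO,E:wait,S:car5-GO,W:wait | queues: N=0 E=1 S=0 W=2
Step 2 [NS]: N:empty,E:wait,S:empty,W:wait | queues: N=0 E=1 S=0 W=2
Step 3 [NS]: N:empty,E:wait,S:empty,W:wait | queues: N=0 E=1 S=0 W=2
Step 4 [EW]: N:wait,E:car4-GO,S:wait,W:car2-GO | queues: N=0 E=0 S=0 W=1
Step 5 [EW]: N:wait,E:empty,S:wait,W:car3-GO | queues: N=0 E=0 S=0 W=0

N: empty
E: empty
S: empty
W: empty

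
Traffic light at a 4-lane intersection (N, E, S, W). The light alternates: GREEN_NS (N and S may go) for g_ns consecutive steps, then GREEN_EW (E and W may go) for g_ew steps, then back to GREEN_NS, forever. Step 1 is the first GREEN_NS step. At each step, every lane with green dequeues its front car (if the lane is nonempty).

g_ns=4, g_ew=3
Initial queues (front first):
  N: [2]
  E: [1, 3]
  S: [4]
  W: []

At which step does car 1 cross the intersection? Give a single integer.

Step 1 [NS]: N:car2-GO,E:wait,S:car4-GO,W:wait | queues: N=0 E=2 S=0 W=0
Step 2 [NS]: N:empty,E:wait,S:empty,W:wait | queues: N=0 E=2 S=0 W=0
Step 3 [NS]: N:empty,E:wait,S:empty,W:wait | queues: N=0 E=2 S=0 W=0
Step 4 [NS]: N:empty,E:wait,S:empty,W:wait | queues: N=0 E=2 S=0 W=0
Step 5 [EW]: N:wait,E:car1-GO,S:wait,W:empty | queues: N=0 E=1 S=0 W=0
Step 6 [EW]: N:wait,E:car3-GO,S:wait,W:empty | queues: N=0 E=0 S=0 W=0
Car 1 crosses at step 5

5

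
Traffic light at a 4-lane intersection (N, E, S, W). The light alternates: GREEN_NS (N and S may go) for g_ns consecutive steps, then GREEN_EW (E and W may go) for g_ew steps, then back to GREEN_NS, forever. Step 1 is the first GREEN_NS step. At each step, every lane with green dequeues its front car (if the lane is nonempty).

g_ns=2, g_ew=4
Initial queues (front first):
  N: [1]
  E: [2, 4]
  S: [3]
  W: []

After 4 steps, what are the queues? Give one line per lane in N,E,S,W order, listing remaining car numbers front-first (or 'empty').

Step 1 [NS]: N:car1-GO,E:wait,S:car3-GO,W:wait | queues: N=0 E=2 S=0 W=0
Step 2 [NS]: N:empty,E:wait,S:empty,W:wait | queues: N=0 E=2 S=0 W=0
Step 3 [EW]: N:wait,E:car2-GO,S:wait,W:empty | queues: N=0 E=1 S=0 W=0
Step 4 [EW]: N:wait,E:car4-GO,S:wait,W:empty | queues: N=0 E=0 S=0 W=0

N: empty
E: empty
S: empty
W: empty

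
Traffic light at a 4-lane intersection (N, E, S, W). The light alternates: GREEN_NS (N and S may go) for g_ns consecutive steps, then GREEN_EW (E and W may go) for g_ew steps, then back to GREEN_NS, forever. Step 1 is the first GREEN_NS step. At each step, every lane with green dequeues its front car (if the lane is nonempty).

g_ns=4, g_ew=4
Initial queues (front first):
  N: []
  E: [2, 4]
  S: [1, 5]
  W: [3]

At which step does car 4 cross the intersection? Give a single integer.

Step 1 [NS]: N:empty,E:wait,S:car1-GO,W:wait | queues: N=0 E=2 S=1 W=1
Step 2 [NS]: N:empty,E:wait,S:car5-GO,W:wait | queues: N=0 E=2 S=0 W=1
Step 3 [NS]: N:empty,E:wait,S:empty,W:wait | queues: N=0 E=2 S=0 W=1
Step 4 [NS]: N:empty,E:wait,S:empty,W:wait | queues: N=0 E=2 S=0 W=1
Step 5 [EW]: N:wait,E:car2-GO,S:wait,W:car3-GO | queues: N=0 E=1 S=0 W=0
Step 6 [EW]: N:wait,E:car4-GO,S:wait,W:empty | queues: N=0 E=0 S=0 W=0
Car 4 crosses at step 6

6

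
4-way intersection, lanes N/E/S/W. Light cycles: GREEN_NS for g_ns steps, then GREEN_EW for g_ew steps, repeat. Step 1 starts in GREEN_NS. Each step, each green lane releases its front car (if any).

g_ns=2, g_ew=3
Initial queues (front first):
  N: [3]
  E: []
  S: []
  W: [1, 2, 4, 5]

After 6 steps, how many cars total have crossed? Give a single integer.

Answer: 4

Derivation:
Step 1 [NS]: N:car3-GO,E:wait,S:empty,W:wait | queues: N=0 E=0 S=0 W=4
Step 2 [NS]: N:empty,E:wait,S:empty,W:wait | queues: N=0 E=0 S=0 W=4
Step 3 [EW]: N:wait,E:empty,S:wait,W:car1-GO | queues: N=0 E=0 S=0 W=3
Step 4 [EW]: N:wait,E:empty,S:wait,W:car2-GO | queues: N=0 E=0 S=0 W=2
Step 5 [EW]: N:wait,E:empty,S:wait,W:car4-GO | queues: N=0 E=0 S=0 W=1
Step 6 [NS]: N:empty,E:wait,S:empty,W:wait | queues: N=0 E=0 S=0 W=1
Cars crossed by step 6: 4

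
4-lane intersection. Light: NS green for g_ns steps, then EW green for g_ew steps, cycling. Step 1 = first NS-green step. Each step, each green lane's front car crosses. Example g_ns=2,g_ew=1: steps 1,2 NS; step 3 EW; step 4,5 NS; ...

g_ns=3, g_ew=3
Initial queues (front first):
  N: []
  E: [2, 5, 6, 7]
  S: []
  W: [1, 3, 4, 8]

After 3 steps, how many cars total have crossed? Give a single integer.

Step 1 [NS]: N:empty,E:wait,S:empty,W:wait | queues: N=0 E=4 S=0 W=4
Step 2 [NS]: N:empty,E:wait,S:empty,W:wait | queues: N=0 E=4 S=0 W=4
Step 3 [NS]: N:empty,E:wait,S:empty,W:wait | queues: N=0 E=4 S=0 W=4
Cars crossed by step 3: 0

Answer: 0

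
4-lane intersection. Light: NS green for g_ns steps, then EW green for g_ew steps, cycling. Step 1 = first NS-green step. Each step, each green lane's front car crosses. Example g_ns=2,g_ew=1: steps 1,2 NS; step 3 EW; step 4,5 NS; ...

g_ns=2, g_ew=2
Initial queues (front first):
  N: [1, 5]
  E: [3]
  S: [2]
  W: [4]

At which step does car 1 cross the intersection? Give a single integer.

Step 1 [NS]: N:car1-GO,E:wait,S:car2-GO,W:wait | queues: N=1 E=1 S=0 W=1
Step 2 [NS]: N:car5-GO,E:wait,S:empty,W:wait | queues: N=0 E=1 S=0 W=1
Step 3 [EW]: N:wait,E:car3-GO,S:wait,W:car4-GO | queues: N=0 E=0 S=0 W=0
Car 1 crosses at step 1

1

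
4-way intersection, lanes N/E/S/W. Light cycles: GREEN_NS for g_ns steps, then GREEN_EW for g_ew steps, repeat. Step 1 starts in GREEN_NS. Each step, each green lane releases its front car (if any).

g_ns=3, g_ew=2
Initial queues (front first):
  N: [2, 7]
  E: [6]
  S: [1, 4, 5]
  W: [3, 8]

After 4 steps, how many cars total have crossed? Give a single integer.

Answer: 7

Derivation:
Step 1 [NS]: N:car2-GO,E:wait,S:car1-GO,W:wait | queues: N=1 E=1 S=2 W=2
Step 2 [NS]: N:car7-GO,E:wait,S:car4-GO,W:wait | queues: N=0 E=1 S=1 W=2
Step 3 [NS]: N:empty,E:wait,S:car5-GO,W:wait | queues: N=0 E=1 S=0 W=2
Step 4 [EW]: N:wait,E:car6-GO,S:wait,W:car3-GO | queues: N=0 E=0 S=0 W=1
Cars crossed by step 4: 7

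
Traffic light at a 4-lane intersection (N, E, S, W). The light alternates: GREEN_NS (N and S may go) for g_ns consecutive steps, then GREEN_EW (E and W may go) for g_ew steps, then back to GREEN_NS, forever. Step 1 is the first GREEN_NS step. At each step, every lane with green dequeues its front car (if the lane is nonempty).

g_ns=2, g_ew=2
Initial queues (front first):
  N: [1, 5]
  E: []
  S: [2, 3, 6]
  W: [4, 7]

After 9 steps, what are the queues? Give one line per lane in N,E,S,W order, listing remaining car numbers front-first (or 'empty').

Step 1 [NS]: N:car1-GO,E:wait,S:car2-GO,W:wait | queues: N=1 E=0 S=2 W=2
Step 2 [NS]: N:car5-GO,E:wait,S:car3-GO,W:wait | queues: N=0 E=0 S=1 W=2
Step 3 [EW]: N:wait,E:empty,S:wait,W:car4-GO | queues: N=0 E=0 S=1 W=1
Step 4 [EW]: N:wait,E:empty,S:wait,W:car7-GO | queues: N=0 E=0 S=1 W=0
Step 5 [NS]: N:empty,E:wait,S:car6-GO,W:wait | queues: N=0 E=0 S=0 W=0

N: empty
E: empty
S: empty
W: empty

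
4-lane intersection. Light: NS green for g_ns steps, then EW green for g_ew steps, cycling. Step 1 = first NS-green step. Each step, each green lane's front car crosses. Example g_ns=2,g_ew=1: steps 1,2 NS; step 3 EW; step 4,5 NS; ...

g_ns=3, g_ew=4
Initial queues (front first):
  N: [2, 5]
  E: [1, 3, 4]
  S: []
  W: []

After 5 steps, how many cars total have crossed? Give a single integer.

Step 1 [NS]: N:car2-GO,E:wait,S:empty,W:wait | queues: N=1 E=3 S=0 W=0
Step 2 [NS]: N:car5-GO,E:wait,S:empty,W:wait | queues: N=0 E=3 S=0 W=0
Step 3 [NS]: N:empty,E:wait,S:empty,W:wait | queues: N=0 E=3 S=0 W=0
Step 4 [EW]: N:wait,E:car1-GO,S:wait,W:empty | queues: N=0 E=2 S=0 W=0
Step 5 [EW]: N:wait,E:car3-GO,S:wait,W:empty | queues: N=0 E=1 S=0 W=0
Cars crossed by step 5: 4

Answer: 4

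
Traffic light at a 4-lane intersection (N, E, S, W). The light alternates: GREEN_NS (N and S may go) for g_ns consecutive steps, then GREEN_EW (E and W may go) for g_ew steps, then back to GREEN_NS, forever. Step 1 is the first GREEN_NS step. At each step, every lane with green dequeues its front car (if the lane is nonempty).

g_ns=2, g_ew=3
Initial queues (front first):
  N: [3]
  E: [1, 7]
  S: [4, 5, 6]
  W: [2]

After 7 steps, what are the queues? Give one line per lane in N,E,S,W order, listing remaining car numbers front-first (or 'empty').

Step 1 [NS]: N:car3-GO,E:wait,S:car4-GO,W:wait | queues: N=0 E=2 S=2 W=1
Step 2 [NS]: N:empty,E:wait,S:car5-GO,W:wait | queues: N=0 E=2 S=1 W=1
Step 3 [EW]: N:wait,E:car1-GO,S:wait,W:car2-GO | queues: N=0 E=1 S=1 W=0
Step 4 [EW]: N:wait,E:car7-GO,S:wait,W:empty | queues: N=0 E=0 S=1 W=0
Step 5 [EW]: N:wait,E:empty,S:wait,W:empty | queues: N=0 E=0 S=1 W=0
Step 6 [NS]: N:empty,E:wait,S:car6-GO,W:wait | queues: N=0 E=0 S=0 W=0

N: empty
E: empty
S: empty
W: empty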